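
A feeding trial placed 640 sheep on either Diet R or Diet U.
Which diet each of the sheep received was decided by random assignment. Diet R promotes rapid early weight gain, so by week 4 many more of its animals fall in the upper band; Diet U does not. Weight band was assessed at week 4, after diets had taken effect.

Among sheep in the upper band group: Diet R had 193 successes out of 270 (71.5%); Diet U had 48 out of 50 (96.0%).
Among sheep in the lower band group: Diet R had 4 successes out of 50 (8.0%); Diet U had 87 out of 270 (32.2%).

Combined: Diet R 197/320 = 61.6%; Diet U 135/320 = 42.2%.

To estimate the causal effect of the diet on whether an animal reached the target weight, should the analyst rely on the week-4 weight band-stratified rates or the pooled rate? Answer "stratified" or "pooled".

pooled

Week-4 weight band is downstream of the diet. One should not condition on a consequence of treatment, so the overall rates are the right comparison.
Pooled: Diet R 61.6% vs Diet U 42.2%; Diet R is higher overall.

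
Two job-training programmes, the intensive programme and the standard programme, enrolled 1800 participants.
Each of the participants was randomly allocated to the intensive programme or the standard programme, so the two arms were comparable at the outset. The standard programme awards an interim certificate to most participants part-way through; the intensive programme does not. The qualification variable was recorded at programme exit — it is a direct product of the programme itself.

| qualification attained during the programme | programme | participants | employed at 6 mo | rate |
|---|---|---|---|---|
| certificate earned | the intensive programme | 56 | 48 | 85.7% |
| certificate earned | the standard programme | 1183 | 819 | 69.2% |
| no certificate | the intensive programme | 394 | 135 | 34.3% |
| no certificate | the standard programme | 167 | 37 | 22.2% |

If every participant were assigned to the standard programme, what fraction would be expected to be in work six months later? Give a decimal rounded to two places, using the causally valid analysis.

Qualification attained during the programme is downstream of the programme. One should not condition on a consequence of treatment, so the overall rates are the right comparison.
So P(outcome | do(the standard programme)) is just the pooled rate for the standard programme: 856/1350 = 0.634.

0.63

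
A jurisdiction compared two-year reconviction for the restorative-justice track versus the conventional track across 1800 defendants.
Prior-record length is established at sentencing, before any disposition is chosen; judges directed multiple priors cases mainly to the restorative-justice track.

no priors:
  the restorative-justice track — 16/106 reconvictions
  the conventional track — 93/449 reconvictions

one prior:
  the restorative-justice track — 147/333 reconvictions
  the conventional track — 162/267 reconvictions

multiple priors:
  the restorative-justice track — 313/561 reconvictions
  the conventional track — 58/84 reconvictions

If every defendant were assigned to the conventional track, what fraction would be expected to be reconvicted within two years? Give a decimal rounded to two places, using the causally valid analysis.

Prior-record length differs across dispositions for reasons unrelated to any effect of the disposition itself, and it separately predicts the outcome — a classic confounder. We must compare within prior-record length levels.
Standardising the conventional track to the population prior-record length mix: 0.308·93/449 + 0.333·162/267 + 0.358·58/84 = 0.514.

0.51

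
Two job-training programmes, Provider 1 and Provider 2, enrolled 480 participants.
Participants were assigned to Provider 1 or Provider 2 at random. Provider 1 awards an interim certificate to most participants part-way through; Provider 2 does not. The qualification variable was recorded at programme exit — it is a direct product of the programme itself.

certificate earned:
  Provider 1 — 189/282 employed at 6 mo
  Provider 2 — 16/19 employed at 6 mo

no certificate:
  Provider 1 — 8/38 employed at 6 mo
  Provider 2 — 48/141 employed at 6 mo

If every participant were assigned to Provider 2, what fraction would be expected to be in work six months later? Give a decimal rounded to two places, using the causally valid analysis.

0.40

Stratifying would compare programmes among participants the programmes themselves sorted into qualification attained during the programme groups — a form of selection on an intermediate. The unconditioned pooled rates give the total causal effect.
So P(outcome | do(Provider 2)) is just the pooled rate for Provider 2: 64/160 = 0.400.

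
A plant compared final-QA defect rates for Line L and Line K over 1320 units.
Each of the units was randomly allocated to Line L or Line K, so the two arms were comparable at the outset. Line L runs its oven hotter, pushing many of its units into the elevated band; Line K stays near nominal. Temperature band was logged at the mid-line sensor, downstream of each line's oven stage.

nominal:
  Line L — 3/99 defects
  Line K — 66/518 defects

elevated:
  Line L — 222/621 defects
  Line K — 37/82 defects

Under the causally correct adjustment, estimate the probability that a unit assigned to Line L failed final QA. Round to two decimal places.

The stratified and pooled comparisons disagree (Line L wins within each in-process temperature band; Line K wins overall), so the answer turns on the causal role of in-process temperature band.
Stratifying would compare lines among units the lines themselves sorted into in-process temperature band groups — a form of selection on an intermediate. The unconditioned pooled rates give the total causal effect.
So P(outcome | do(Line L)) is just the pooled rate for Line L: 225/720 = 0.312.

0.31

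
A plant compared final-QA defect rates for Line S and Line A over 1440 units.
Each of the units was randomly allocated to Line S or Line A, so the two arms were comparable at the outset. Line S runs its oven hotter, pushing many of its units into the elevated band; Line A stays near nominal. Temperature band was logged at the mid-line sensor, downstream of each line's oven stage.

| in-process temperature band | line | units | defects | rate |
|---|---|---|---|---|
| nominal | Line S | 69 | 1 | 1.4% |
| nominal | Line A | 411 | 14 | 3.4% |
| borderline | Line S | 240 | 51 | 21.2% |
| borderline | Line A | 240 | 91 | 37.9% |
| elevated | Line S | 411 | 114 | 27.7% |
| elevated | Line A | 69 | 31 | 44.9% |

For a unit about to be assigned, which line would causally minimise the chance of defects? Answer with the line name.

Line A

Stratifying would compare lines among units the lines themselves sorted into in-process temperature band groups — a form of selection on an intermediate. The unconditioned pooled rates give the total causal effect.
Pooled: Line S 23.1% vs Line A 18.9%; Line A is lower overall.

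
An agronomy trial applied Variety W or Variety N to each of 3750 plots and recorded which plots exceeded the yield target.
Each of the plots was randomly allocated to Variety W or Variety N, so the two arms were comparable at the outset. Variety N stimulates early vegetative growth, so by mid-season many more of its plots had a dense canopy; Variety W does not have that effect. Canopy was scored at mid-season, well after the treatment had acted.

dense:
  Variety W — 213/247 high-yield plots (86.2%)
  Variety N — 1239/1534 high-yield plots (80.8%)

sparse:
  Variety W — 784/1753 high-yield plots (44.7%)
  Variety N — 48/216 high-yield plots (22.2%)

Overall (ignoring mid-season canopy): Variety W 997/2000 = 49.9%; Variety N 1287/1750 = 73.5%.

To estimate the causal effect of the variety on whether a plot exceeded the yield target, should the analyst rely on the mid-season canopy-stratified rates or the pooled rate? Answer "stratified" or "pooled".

pooled

The stratified and pooled comparisons disagree (Variety W wins within each mid-season canopy; Variety N wins overall), so the answer turns on the causal role of mid-season canopy.
Stratifying would compare varietys among plots the varietys themselves sorted into mid-season canopy groups — a form of selection on an intermediate. The unconditioned pooled rates give the total causal effect.
Pooled: Variety W 49.9% vs Variety N 73.5%; Variety N is higher overall.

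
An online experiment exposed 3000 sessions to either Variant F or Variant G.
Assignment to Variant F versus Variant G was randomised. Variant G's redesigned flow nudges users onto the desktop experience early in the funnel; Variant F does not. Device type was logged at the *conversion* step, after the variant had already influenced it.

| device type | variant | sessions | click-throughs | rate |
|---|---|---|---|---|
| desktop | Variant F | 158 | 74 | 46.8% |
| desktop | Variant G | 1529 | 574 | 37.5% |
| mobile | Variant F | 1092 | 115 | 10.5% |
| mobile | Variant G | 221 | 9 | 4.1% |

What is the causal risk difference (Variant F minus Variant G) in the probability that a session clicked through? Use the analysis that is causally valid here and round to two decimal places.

Device type lies on the pathway variant → device type → outcome, so adjusting for it blocks the indirect effect. For the total causal effect of variant, use the unadjusted pooled rates.
The causal difference is the pooled difference: 0.151 − 0.333 = -0.182.

-0.18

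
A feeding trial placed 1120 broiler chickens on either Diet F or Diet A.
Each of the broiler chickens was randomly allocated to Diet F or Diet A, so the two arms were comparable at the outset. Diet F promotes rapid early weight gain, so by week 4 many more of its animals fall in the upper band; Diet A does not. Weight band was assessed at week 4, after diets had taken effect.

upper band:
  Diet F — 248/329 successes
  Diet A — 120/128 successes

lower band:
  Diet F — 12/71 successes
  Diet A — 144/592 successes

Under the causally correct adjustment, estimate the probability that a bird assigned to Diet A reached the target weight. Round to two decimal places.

Week-4 weight band lies on the pathway diet → week-4 weight band → outcome, so adjusting for it blocks the indirect effect. For the total causal effect of diet, use the unadjusted pooled rates.
So P(outcome | do(Diet A)) is just the pooled rate for Diet A: 264/720 = 0.367.

0.37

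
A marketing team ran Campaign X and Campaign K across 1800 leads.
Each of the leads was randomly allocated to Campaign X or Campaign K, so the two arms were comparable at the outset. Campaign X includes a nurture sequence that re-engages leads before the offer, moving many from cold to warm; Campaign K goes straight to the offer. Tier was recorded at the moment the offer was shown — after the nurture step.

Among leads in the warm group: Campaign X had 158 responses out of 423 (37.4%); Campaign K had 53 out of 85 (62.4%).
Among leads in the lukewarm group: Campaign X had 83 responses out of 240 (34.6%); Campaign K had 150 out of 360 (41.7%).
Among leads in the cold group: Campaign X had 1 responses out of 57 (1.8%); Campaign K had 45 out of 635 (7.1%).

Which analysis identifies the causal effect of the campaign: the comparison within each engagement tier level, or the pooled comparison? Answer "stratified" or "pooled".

pooled

The distribution of engagement tier is itself part of what the campaign does — it is an intermediate outcome. Holding it fixed would remove that part of the effect; the total effect is the pooled difference.
Pooled: Campaign X 33.6% vs Campaign K 23.0%; Campaign X is higher overall.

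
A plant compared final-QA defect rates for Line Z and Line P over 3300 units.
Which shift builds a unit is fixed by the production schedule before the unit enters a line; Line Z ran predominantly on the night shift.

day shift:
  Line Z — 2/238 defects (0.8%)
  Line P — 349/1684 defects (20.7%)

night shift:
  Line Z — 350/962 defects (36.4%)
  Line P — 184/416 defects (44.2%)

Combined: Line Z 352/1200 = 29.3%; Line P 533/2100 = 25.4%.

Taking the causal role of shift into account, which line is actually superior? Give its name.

Nothing the line does changes shift; the imbalance is an allocation artefact. With shift also predicting the outcome, the pooled figure is confounded, and the within-stratum comparison is the causal one.
Within each level — day shift: 0.8% vs 20.7%; night shift: 36.4% vs 44.2% — Line Z is lower every time.

Line Z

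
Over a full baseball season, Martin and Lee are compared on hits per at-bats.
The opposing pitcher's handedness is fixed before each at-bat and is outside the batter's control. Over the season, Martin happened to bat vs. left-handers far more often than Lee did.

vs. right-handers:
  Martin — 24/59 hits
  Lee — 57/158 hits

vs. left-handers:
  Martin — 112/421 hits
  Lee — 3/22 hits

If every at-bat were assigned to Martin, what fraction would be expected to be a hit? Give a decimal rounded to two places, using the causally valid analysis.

Nothing the player does changes pitcher handedness; the imbalance is an allocation artefact. With pitcher handedness also predicting the outcome, the pooled figure is confounded, and the within-stratum comparison is the causal one.
Standardising Martin to the population pitcher handedness mix: 0.329·24/59 + 0.671·112/421 = 0.312.

0.31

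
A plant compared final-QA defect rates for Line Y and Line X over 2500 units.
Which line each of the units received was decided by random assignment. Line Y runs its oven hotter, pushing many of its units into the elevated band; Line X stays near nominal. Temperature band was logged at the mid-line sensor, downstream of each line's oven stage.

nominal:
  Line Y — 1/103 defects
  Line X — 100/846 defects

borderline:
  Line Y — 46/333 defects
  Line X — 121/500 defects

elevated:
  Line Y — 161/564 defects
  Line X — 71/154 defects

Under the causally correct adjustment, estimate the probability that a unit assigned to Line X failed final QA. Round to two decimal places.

0.19

In-process temperature band is downstream of the line. One should not condition on a consequence of treatment, so the overall rates are the right comparison.
So P(outcome | do(Line X)) is just the pooled rate for Line X: 292/1500 = 0.195.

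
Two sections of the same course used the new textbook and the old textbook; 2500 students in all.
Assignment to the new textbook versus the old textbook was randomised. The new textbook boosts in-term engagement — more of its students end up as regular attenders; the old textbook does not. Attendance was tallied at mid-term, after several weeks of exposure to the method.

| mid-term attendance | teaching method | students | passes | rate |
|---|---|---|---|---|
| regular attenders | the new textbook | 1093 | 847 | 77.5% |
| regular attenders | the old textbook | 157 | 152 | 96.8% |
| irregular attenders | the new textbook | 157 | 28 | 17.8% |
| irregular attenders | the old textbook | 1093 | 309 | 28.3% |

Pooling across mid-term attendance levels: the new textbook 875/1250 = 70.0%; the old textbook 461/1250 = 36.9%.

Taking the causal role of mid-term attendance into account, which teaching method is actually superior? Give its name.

the new textbook

The distribution of mid-term attendance is itself part of what the teaching method does — it is an intermediate outcome. Holding it fixed would remove that part of the effect; the total effect is the pooled difference.
Pooled: the new textbook 70.0% vs the old textbook 36.9%; the new textbook is higher overall.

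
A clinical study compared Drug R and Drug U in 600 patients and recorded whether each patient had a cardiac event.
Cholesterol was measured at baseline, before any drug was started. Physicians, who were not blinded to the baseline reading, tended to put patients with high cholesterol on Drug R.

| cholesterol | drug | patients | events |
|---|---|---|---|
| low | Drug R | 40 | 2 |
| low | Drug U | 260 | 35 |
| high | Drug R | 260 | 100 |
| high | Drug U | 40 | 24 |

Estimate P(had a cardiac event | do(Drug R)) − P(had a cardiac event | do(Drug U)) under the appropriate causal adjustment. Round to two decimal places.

-0.15

Within every cholesterol level Drug R has the lower rate, yet pooled Drug U does — Simpson's reversal.
Cholesterol differs across drugs for reasons unrelated to any effect of the drug itself, and it separately predicts the outcome — a classic confounder. We must compare within cholesterol levels.
Adjusting over the population distribution of cholesterol: 0.500·(0.050−0.135) + 0.500·(0.385−0.600) = -0.150.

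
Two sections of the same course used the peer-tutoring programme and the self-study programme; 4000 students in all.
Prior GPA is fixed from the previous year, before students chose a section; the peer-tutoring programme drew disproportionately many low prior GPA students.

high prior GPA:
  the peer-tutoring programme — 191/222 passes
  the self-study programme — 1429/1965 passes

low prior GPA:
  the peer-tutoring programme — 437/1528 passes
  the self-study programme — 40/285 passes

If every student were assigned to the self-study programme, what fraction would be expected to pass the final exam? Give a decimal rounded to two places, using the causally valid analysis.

The imbalance in prior GPA band arose from how students were allocated, not from anything the teaching method did; and prior GPA band independently affects the outcome. The pooled gap is confounded — condition on prior GPA band.
Standardising the self-study programme to the population prior GPA band mix: 0.547·1429/1965 + 0.453·40/285 = 0.461.

0.46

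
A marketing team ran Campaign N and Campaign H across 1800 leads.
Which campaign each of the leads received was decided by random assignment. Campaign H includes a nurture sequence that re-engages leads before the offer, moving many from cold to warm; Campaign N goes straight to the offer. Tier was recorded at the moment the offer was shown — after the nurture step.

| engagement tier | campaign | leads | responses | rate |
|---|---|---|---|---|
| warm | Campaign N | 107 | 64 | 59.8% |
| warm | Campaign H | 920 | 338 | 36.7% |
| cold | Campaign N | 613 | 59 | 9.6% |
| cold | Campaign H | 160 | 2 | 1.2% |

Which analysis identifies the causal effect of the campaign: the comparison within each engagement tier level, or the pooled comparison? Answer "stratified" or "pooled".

pooled

The stratified and pooled comparisons disagree (Campaign N wins within each engagement tier; Campaign H wins overall), so the answer turns on the causal role of engagement tier.
Engagement tier lies on the pathway campaign → engagement tier → outcome, so adjusting for it blocks the indirect effect. For the total causal effect of campaign, use the unadjusted pooled rates.
Pooled: Campaign N 17.1% vs Campaign H 31.5%; Campaign H is higher overall.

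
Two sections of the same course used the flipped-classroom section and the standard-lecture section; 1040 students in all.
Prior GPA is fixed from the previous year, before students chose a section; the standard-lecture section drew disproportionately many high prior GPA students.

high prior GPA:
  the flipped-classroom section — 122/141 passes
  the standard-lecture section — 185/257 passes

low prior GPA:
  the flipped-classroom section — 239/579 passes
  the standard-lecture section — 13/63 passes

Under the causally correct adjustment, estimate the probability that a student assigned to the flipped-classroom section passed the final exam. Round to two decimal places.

0.59

Prior GPA band satisfies the back-door criterion: it is not a descendant of the teaching method, and it blocks the spurious path from teaching method to outcome. Adjusting for it (i.e., using the within-prior GPA band rates) gives the causal effect.
Standardising the flipped-classroom section to the population prior GPA band mix: 0.383·122/141 + 0.617·239/579 = 0.586.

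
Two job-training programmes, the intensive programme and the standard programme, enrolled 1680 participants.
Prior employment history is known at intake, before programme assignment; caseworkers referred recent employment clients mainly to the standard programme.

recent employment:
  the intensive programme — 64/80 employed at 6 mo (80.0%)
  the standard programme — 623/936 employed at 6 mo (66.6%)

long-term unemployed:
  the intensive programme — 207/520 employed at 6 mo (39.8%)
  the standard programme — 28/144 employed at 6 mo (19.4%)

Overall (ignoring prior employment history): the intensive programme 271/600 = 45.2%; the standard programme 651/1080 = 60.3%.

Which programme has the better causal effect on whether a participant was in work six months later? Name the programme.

the intensive programme

The stratified and pooled comparisons disagree (the intensive programme wins within each prior employment history; the standard programme wins overall), so the answer turns on the causal role of prior employment history.
Prior employment history differs across programmes for reasons unrelated to any effect of the programme itself, and it separately predicts the outcome — a classic confounder. We must compare within prior employment history levels.
Within each level — recent employment: 80.0% vs 66.6%; long-term unemployed: 39.8% vs 19.4% — the intensive programme is higher every time.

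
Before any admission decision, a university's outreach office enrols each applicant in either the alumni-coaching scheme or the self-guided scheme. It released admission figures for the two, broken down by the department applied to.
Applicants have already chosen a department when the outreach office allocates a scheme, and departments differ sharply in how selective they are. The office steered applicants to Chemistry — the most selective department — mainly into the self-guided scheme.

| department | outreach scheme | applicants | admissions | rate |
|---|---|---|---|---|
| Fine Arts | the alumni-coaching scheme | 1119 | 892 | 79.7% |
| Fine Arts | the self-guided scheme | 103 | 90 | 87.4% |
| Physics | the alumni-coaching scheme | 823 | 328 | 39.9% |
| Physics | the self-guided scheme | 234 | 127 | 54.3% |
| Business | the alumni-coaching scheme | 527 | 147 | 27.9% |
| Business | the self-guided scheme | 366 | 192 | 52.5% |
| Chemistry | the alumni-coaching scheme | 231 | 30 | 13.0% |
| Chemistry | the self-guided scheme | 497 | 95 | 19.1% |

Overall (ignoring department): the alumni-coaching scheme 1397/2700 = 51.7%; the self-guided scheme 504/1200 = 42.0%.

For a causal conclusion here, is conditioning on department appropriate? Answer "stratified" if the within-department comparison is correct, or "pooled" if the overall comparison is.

stratified

The stratified and pooled comparisons disagree (the self-guided scheme wins within each department; the alumni-coaching scheme wins overall), so the answer turns on the causal role of department.
Department is set before the outreach scheme has any effect — it is not caused by the outreach scheme — and it independently drives the outcome. That makes it a confounder, so the causal comparison is within department levels.
Within each level — Fine Arts: 79.7% vs 87.4%; Physics: 39.9% vs 54.3%; Business: 27.9% vs 52.5%; Chemistry: 13.0% vs 19.1% — the self-guided scheme is higher every time.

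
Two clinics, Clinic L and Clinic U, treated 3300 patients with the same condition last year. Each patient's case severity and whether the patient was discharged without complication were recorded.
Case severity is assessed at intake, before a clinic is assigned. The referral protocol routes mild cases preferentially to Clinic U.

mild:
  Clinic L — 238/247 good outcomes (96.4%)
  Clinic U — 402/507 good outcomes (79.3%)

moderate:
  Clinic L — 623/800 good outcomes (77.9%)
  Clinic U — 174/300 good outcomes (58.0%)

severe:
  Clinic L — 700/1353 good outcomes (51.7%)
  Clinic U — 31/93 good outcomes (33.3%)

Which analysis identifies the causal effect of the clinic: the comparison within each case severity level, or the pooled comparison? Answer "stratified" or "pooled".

Clinic L is higher inside every case severity stratum but Clinic U is higher in aggregate. Whether to stratify depends on how case severity relates to the clinic.
Since case severity is a pre-existing factor (not a product of the clinic) and it affects the outcome on its own, it is a confounder. The stratified rates, not the pooled rate, identify the causal effect.
Within each level — mild: 96.4% vs 79.3%; moderate: 77.9% vs 58.0%; severe: 51.7% vs 33.3% — Clinic L is higher every time.

stratified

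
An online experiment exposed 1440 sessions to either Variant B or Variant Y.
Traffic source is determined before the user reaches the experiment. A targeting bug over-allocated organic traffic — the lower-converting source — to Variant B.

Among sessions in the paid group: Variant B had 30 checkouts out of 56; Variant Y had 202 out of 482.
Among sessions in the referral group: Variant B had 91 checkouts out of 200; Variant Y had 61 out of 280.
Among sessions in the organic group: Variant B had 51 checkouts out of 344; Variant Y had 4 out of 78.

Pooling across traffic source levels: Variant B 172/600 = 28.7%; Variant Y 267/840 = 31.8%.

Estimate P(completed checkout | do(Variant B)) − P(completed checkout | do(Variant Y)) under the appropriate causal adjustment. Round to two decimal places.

Traffic source differs across variants for reasons unrelated to any effect of the variant itself, and it separately predicts the outcome — a classic confounder. We must compare within traffic source levels.
Adjusting over the population distribution of traffic source: 0.374·(0.536−0.419) + 0.333·(0.455−0.218) + 0.293·(0.148−0.051) = +0.151.

+0.15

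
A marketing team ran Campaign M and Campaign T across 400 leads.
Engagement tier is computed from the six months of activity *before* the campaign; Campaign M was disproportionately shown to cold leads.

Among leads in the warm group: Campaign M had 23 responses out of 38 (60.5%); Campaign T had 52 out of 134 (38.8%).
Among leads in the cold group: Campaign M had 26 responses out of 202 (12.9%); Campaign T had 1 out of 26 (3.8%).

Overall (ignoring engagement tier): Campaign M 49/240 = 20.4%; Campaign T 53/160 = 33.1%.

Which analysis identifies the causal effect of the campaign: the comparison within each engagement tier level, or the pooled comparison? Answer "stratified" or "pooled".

stratified

The engagement tier-specific comparison favours Campaign M throughout, but the pooled figures favour Campaign T. The question is whether to condition on engagement tier.
Engagement tier differs across campaigns for reasons unrelated to any effect of the campaign itself, and it separately predicts the outcome — a classic confounder. We must compare within engagement tier levels.
Within each level — warm: 60.5% vs 38.8%; cold: 12.9% vs 3.8% — Campaign M is higher every time.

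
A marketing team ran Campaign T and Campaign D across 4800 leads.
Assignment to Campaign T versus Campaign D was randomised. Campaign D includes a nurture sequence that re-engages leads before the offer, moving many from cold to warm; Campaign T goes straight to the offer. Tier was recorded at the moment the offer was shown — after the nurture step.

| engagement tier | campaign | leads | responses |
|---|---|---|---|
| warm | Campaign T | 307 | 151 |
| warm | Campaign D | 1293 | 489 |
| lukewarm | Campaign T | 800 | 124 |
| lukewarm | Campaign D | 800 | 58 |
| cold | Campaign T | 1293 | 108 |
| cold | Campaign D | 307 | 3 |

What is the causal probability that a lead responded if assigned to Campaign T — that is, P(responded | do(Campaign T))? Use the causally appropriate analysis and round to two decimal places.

0.16

The stratified and pooled comparisons disagree (Campaign T wins within each engagement tier; Campaign D wins overall), so the answer turns on the causal role of engagement tier.
Engagement tier is downstream of the campaign. One should not condition on a consequence of treatment, so the overall rates are the right comparison.
So P(outcome | do(Campaign T)) is just the pooled rate for Campaign T: 383/2400 = 0.160.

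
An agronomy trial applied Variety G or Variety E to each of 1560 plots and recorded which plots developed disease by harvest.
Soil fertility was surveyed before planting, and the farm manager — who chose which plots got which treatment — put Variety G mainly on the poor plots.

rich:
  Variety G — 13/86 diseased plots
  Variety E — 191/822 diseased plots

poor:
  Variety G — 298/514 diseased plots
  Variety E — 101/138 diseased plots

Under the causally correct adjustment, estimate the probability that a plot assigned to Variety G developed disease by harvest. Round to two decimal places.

Since soil fertility is a pre-existing factor (not a product of the variety) and it affects the outcome on its own, it is a confounder. The stratified rates, not the pooled rate, identify the causal effect.
Standardising Variety G to the population soil fertility mix: 0.582·13/86 + 0.418·298/514 = 0.330.

0.33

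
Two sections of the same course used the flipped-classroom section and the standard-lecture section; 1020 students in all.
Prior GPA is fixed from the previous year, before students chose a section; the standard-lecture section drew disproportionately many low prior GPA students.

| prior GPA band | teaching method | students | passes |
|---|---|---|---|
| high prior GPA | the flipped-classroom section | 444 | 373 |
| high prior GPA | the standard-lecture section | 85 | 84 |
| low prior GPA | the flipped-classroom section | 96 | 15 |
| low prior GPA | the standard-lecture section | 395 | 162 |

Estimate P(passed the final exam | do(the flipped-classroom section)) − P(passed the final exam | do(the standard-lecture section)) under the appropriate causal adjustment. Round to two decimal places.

Since prior GPA band is a pre-existing factor (not a product of the teaching method) and it affects the outcome on its own, it is a confounder. The stratified rates, not the pooled rate, identify the causal effect.
Adjusting over the population distribution of prior GPA band: 0.519·(0.840−0.988) + 0.481·(0.156−0.410) = -0.199.

-0.20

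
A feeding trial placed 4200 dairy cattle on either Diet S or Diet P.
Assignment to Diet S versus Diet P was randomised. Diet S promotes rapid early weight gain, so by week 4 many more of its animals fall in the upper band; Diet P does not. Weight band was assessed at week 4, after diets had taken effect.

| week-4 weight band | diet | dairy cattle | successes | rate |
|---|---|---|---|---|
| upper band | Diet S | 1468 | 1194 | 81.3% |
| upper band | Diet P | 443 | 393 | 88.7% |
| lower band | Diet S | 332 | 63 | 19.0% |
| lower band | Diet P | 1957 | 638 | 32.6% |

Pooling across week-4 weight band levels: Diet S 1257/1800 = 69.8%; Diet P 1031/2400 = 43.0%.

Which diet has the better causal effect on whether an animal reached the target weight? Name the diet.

Stratifying would compare diets among dairy cattle the diets themselves sorted into week-4 weight band groups — a form of selection on an intermediate. The unconditioned pooled rates give the total causal effect.
Pooled: Diet S 69.8% vs Diet P 43.0%; Diet S is higher overall.

Diet S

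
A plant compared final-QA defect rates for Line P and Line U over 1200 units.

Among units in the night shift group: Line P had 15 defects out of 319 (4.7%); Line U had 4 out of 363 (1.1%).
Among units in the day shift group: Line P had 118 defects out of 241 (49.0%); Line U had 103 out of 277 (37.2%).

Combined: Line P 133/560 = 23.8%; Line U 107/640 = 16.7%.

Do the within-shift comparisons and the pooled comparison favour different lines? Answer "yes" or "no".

no

Within each shift level (night shift 4.7% vs 1.1%; day shift 49.0% vs 37.2%), Line U has the lower rate every time. Pooled: 23.8% vs 16.7% — Line U has the lower rate overall. They agree.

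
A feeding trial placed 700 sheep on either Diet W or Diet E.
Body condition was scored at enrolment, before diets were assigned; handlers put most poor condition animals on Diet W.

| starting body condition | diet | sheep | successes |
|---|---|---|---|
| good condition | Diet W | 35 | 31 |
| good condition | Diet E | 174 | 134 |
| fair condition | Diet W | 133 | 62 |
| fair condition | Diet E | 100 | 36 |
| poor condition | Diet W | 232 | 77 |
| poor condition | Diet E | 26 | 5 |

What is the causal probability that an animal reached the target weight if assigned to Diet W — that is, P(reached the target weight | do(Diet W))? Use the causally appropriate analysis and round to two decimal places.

0.54

Diet W is higher inside every starting body condition stratum but Diet E is higher in aggregate. Whether to stratify depends on how starting body condition relates to the diet.
Nothing the diet does changes starting body condition; the imbalance is an allocation artefact. With starting body condition also predicting the outcome, the pooled figure is confounded, and the within-stratum comparison is the causal one.
Standardising Diet W to the population starting body condition mix: 0.299·31/35 + 0.333·62/133 + 0.369·77/232 = 0.542.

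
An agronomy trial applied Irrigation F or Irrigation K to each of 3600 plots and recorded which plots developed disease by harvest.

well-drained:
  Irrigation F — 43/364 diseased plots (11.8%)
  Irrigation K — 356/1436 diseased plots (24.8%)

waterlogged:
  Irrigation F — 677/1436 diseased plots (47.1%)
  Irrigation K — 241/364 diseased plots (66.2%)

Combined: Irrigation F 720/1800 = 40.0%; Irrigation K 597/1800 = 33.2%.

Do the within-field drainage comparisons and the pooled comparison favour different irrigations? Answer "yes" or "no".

yes

Within each field drainage level (well-drained 11.8% vs 24.8%; waterlogged 47.1% vs 66.2%), Irrigation F has the lower rate every time. Pooled: 40.0% vs 33.2% — Irrigation K has the lower rate overall. The two comparisons disagree.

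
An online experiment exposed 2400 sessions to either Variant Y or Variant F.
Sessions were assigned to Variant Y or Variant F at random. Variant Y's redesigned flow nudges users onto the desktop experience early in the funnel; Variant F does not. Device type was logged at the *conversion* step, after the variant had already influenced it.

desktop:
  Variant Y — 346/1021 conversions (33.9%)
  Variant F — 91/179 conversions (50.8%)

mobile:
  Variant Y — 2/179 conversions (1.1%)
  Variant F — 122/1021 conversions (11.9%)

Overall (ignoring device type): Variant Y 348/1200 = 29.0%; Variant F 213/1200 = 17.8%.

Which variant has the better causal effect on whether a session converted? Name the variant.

Variant Y

The distribution of device type is itself part of what the variant does — it is an intermediate outcome. Holding it fixed would remove that part of the effect; the total effect is the pooled difference.
Pooled: Variant Y 29.0% vs Variant F 17.8%; Variant Y is higher overall.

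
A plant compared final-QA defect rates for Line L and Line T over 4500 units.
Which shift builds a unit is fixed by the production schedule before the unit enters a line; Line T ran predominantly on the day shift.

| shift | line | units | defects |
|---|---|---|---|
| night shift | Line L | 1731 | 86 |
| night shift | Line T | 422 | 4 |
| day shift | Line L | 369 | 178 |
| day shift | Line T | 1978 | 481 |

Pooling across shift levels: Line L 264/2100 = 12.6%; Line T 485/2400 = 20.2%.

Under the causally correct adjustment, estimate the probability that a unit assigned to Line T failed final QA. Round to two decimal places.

0.13

Within every shift level Line T has the lower rate, yet pooled Line L does — Simpson's reversal.
Here shift is a common cause — it drives both which line a case falls under and the outcome. The crude comparison mixes populations; the stratum-specific rates are the causally relevant ones.
Standardising Line T to the population shift mix: 0.478·4/422 + 0.522·481/1978 = 0.131.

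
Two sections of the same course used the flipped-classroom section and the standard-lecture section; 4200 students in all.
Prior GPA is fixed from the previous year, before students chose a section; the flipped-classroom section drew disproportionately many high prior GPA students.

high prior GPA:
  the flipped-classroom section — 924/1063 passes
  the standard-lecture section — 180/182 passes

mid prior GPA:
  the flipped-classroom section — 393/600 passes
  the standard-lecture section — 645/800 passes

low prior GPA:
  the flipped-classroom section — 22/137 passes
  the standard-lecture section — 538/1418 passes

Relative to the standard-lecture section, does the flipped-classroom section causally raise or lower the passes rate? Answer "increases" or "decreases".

decreases

the standard-lecture section is higher inside every prior GPA band stratum but the flipped-classroom section is higher in aggregate. Whether to stratify depends on how prior GPA band relates to the teaching method.
Since prior GPA band is a pre-existing factor (not a product of the teaching method) and it affects the outcome on its own, it is a confounder. The stratified rates, not the pooled rate, identify the causal effect.
Within each level — high prior GPA: 86.9% vs 98.9%; mid prior GPA: 65.5% vs 80.6%; low prior GPA: 16.1% vs 37.9% — the standard-lecture section is higher every time.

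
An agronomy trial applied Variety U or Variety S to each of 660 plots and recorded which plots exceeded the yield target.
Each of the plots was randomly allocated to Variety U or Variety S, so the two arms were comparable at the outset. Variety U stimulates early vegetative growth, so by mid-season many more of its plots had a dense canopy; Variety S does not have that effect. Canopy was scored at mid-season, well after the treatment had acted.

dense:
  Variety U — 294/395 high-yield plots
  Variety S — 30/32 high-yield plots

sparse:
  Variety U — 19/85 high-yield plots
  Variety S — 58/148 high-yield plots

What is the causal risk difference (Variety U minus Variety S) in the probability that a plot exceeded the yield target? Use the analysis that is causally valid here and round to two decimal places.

+0.16

Variety S is higher inside every mid-season canopy stratum but Variety U is higher in aggregate. Whether to stratify depends on how mid-season canopy relates to the variety.
Stratifying would compare varietys among plots the varietys themselves sorted into mid-season canopy groups — a form of selection on an intermediate. The unconditioned pooled rates give the total causal effect.
The causal difference is the pooled difference: 0.652 − 0.489 = +0.163.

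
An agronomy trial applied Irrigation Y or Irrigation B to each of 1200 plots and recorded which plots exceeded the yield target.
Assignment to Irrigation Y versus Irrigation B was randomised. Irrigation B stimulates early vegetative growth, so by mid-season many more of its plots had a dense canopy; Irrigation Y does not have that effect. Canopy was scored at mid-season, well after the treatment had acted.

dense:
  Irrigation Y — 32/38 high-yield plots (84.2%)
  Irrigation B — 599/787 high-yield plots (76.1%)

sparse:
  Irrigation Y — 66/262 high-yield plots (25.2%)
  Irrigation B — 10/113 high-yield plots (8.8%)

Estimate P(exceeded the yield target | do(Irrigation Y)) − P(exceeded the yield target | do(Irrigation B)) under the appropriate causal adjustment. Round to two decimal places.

-0.35

Mid-season canopy lies on the pathway irrigation → mid-season canopy → outcome, so adjusting for it blocks the indirect effect. For the total causal effect of irrigation, use the unadjusted pooled rates.
The causal difference is the pooled difference: 0.327 − 0.677 = -0.350.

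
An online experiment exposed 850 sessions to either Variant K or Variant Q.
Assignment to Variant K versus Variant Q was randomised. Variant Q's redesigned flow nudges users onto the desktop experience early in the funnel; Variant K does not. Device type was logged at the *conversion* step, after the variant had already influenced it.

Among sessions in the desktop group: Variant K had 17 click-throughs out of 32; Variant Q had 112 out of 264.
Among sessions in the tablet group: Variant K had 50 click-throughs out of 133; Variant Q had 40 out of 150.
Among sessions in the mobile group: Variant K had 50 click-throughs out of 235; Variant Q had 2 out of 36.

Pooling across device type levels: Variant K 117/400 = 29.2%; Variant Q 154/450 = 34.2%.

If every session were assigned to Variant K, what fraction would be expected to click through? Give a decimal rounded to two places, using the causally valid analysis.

Variant K is higher inside every device type stratum but Variant Q is higher in aggregate. Whether to stratify depends on how device type relates to the variant.
Device type lies on the pathway variant → device type → outcome, so adjusting for it blocks the indirect effect. For the total causal effect of variant, use the unadjusted pooled rates.
So P(outcome | do(Variant K)) is just the pooled rate for Variant K: 117/400 = 0.292.

0.29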